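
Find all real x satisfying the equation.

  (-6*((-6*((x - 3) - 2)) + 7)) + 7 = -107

Step 1. [(-6*((-6*((x - 3) - 2)) + 7)) + 7 = -107] 7 comes off first (subtract 7). So sub: -6*((-6*((x - 3) - 2)) + 7) = -114.
Step 2. [-6*((-6*((x - 3) - 2)) + 7) = -114] leading coefficient -6: divide by -6 ⇒ div: (-6*((x - 3) - 2)) + 7 = 19.
Step 3. [(-6*((x - 3) - 2)) + 7 = 19] peel the +7: subtract 7 from each side. So sub: -6*((x - 3) - 2) = 12.
Step 4. [-6*((x - 3) - 2) = 12] -6·(inner) — divide through by -6, so div: (x - 3) - 2 = -2.
Step 5. [(x - 3) - 2 = -2] 2 comes off first (add 2) ⇒ sub: x - 3 = 0.
Step 6. [x - 3 = 0] -3 is outermost — add 3 both sides, so sub: x = 3.

Answer: x ∈ {3}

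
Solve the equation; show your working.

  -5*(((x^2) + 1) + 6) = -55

Step 1. [-5*(((x^2) + 1) + 6) = -55] divide by the outer -5, so div: ((x^2) + 1) + 6 = 11.
Step 2. [((x^2) + 1) + 6 = 11] 6 comes off first (subtract 6), so sub: (x^2) + 1 = 5.
Step 3. [(x^2) + 1 = 5] +1 is outermost — subtract 1 both sides. So sub: x^2 = 4.
Step 4. [x^2 = 4] √ both sides: 4 ≥ 0 gives two branches. So sqrt: x = 2 or -2.

Answer: x ∈ {-2, 2}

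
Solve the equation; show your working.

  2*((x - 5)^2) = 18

Step 1. [2*((x - 5)^2) = 18] divide by the outer 2 ⇒ div: (x - 5)^2 = 9.
Step 2. [(x - 5)^2 = 9] LHS squared, RHS 9 ≥ 0: apply √ (±). So sqrt: x - 5 = 3 or -3.
Step 3. [x - 5 = 3 or -3] add 5: x sits inside (… - 5) ⇒ sub: x = 8 or 2.

Answer: x ∈ {2, 8}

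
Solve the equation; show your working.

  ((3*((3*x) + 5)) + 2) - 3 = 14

Step 1. [((3*((3*x) + 5)) + 2) - 3 = 14] the outer -3 inverts by adding 3 ⇒ sub: (3*((3*x) + 5)) + 2 = 17.
Step 2. [(3*((3*x) + 5)) + 2 = 17] the outer +2 inverts by subtracting 2. So sub: 3*((3*x) + 5) = 15.
Step 3. [3*((3*x) + 5) = 15] divide by the outer 3. So div: (3*x) + 5 = 5.
Step 4. [(3*x) + 5 = 5] 5 comes off first (subtract 5). So sub: 3*x = 0.
Step 5. [3*x = 0] 3 out front; divide by 3. So div: x = 0.

Answer: x ∈ {0}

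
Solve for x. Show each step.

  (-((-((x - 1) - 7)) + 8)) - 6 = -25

Step 1. [(-((-((x - 1) - 7)) + 8)) - 6 = -25] -6 is outermost — add 6 both sides, so sub: -((-((x - 1) - 7)) + 8) = -19.
Step 2. [-((-((x - 1) - 7)) + 8) = -19] LHS negated; negate both sides, so neg: (-((x - 1) - 7)) + 8 = 19.
Step 3. [(-((x - 1) - 7)) + 8 = 19] subtract 8: x sits inside (… + 8). So sub: -((x - 1) - 7) = 11.
Step 4. [-((x - 1) - 7) = 11] flip signs both sides, so neg: (x - 1) - 7 = -11.
Step 5. [(x - 1) - 7 = -11] peel the -7: add 7 from each side ⇒ sub: x - 1 = -4.
Step 6. [x - 1 = -4] add 1: x sits inside (… - 1), so sub: x = -3.

Answer: x ∈ {-3}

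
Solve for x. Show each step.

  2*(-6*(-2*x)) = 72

Step 1. [2*(-6*(-2*x)) = 72] LHS = 2·(…); ÷2 both sides, so div: -6*(-2*x) = 36.
Step 2. [-6*(-2*x) = 36] leading coefficient -6: divide by -6. So div: -2*x = -6.
Step 3. [-2*x = -6] -2 out front; divide by -2, so div: x = 3.

Answer: x ∈ {3}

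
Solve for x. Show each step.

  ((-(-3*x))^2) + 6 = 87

Step 1. [((-(-3*x))^2) + 6 = 87] the outer +6 inverts by subtracting 6, so sub: (-(-3*x))^2 = 81.
Step 2. [(-(-3*x))^2 = 81] 81 ≥ 0, LHS is (·)² — take ±√, so sqrt: -(-3*x) = 9 or -9.
Step 3. [-(-3*x) = 9 or -9] flip signs both sides ⇒ neg: -3*x = -9 or 9.
Step 4. [-3*x = -9 or 9] divide by the outer -3. So div: x = 3 or -3.

Answer: x ∈ {-3, 3}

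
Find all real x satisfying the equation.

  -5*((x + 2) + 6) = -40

Step 1. [-5*((x + 2) + 6) = -40] divide by the outer -5. So div: (x + 2) + 6 = 8.
Step 2. [(x + 2) + 6 = 8] 6 comes off first (subtract 6) ⇒ sub: x + 2 = 2.
Step 3. [x + 2 = 2] +2 is outermost — subtract 2 both sides. So sub: x = 0.

Answer: x ∈ {0}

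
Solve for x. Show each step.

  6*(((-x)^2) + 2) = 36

Step 1. [6*(((-x)^2) + 2) = 36] 6·(inner) — divide through by 6, so div: ((-x)^2) + 2 = 6.
Step 2. [((-x)^2) + 2 = 6] subtract 2: x sits inside (… + 2) ⇒ sub: (-x)^2 = 4.
Step 3. [(-x)^2 = 4] √ both sides: 4 ≥ 0 gives two branches ⇒ sqrt: -x = 2 or -2.
Step 4. [-x = 2 or -2] LHS negated; negate both sides, so neg: x = -2 or 2.

Answer: x ∈ {-2, 2}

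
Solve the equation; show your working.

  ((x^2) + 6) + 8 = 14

Step 1. [((x^2) + 6) + 8 = 14] peel the +8: subtract 8 from each side. So sub: (x^2) + 6 = 6.
Step 2. [(x^2) + 6 = 6] subtract 6: x sits inside (… + 6), so sub: x^2 = 0.
Step 3. [x^2 = 0] LHS squared, RHS 0 ≥ 0: apply √ (±). So sqrt: x = 0.

Answer: x ∈ {0}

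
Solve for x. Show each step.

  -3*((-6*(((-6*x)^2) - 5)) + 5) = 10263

Step 1. [-3*((-6*(((-6*x)^2) - 5)) + 5) = 10263] divide by the outer -3 ⇒ div: (-6*(((-6*x)^2) - 5)) + 5 = -3421.
Step 2. [(-6*(((-6*x)^2) - 5)) + 5 = -3421] +5 is outermost — subtract 5 both sides. So sub: -6*(((-6*x)^2) - 5) = -3426.
Step 3. [-6*(((-6*x)^2) - 5) = -3426] leading coefficient -6: divide by -6 ⇒ div: ((-6*x)^2) - 5 = 571.
Step 4. [((-6*x)^2) - 5 = 571] the outer -5 inverts by adding 5, so sub: (-6*x)^2 = 576.
Step 5. [(-6*x)^2 = 576] 576 ≥ 0, LHS is (·)² — take ±√ ⇒ sqrt: -6*x = 24 or -24.
Step 6. [-6*x = 24 or -24] divide by the outer -6 ⇒ div: x = -4 or 4.

Answer: x ∈ {-4, 4}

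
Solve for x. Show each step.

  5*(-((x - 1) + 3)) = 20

Step 1. [5*(-((x - 1) + 3)) = 20] leading coefficient 5: divide by 5, so div: -((x - 1) + 3) = 4.
Step 2. [-((x - 1) + 3) = 4] LHS negated; negate both sides. So neg: (x - 1) + 3 = -4.
Step 3. [(x - 1) + 3 = -4] 3 comes off first (subtract 3). So sub: x - 1 = -7.
Step 4. [x - 1 = -7] peel the -1: add 1 from each side, so sub: x = -6.

Answer: x ∈ {-6}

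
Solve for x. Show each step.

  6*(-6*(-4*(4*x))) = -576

Step 1. [6*(-6*(-4*(4*x))) = -576] 6·(inner) — divide through by 6 ⇒ div: -6*(-4*(4*x)) = -96.
Step 2. [-6*(-4*(4*x)) = -96] LHS = -6·(…); ÷-6 both sides ⇒ div: -4*(4*x) = 16.
Step 3. [-4*(4*x) = 16] -4·(inner) — divide through by -4 ⇒ div: 4*x = -4.
Step 4. [4*x = -4] LHS = 4·(…); ÷4 both sides, so div: x = -1.

Answer: x ∈ {-1}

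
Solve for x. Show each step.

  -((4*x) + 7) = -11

Step 1. [-((4*x) + 7) = -11] leading − — multiply by −1. So neg: (4*x) + 7 = 11.
Step 2. [(4*x) + 7 = 11] peel the +7: subtract 7 from each side. So sub: 4*x = 4.
Step 3. [4*x = 4] divide by the outer 4 ⇒ div: x = 1.

Answer: x ∈ {1}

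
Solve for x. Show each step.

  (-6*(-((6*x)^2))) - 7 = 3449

Step 1. [(-6*(-((6*x)^2))) - 7 = 3449] -7 is outermost — add 7 both sides ⇒ sub: -6*(-((6*x)^2)) = 3456.
Step 2. [-6*(-((6*x)^2)) = 3456] LHS = -6·(…); ÷-6 both sides, so div: -((6*x)^2) = -576.
Step 3. [-((6*x)^2) = -576] leading − — multiply by −1 ⇒ neg: (6*x)^2 = 576.
Step 4. [(6*x)^2 = 576] √ both sides: 576 ≥ 0 gives two branches, so sqrt: 6*x = 24 or -24.
Step 5. [6*x = 24 or -24] leading coefficient 6: divide by 6, so div: x = 4 or -4.

Answer: x ∈ {-4, 4}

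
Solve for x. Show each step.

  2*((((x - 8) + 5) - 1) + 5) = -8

Step 1. [2*((((x - 8) + 5) - 1) + 5) = -8] divide by the outer 2. So div: (((x - 8) + 5) - 1) + 5 = -4.
Step 2. [(((x - 8) + 5) - 1) + 5 = -4] +5 is outermost — subtract 5 both sides, so sub: ((x - 8) + 5) - 1 = -9.
Step 3. [((x - 8) + 5) - 1 = -9] peel the -1: add 1 from each side, so sub: (x - 8) + 5 = -8.
Step 4. [(x - 8) + 5 = -8] the outer +5 inverts by subtracting 5, so sub: x - 8 = -13.
Step 5. [x - 8 = -13] 8 comes off first (add 8) ⇒ sub: x = -5.

Answer: x ∈ {-5}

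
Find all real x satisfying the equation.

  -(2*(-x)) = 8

Step 1. [-(2*(-x)) = 8] flip signs both sides ⇒ neg: 2*(-x) = -8.
Step 2. [2*(-x) = -8] leading coefficient 2: divide by 2 ⇒ div: -x = -4.
Step 3. [-x = -4] flip signs both sides, so neg: x = 4.

Answer: x ∈ {4}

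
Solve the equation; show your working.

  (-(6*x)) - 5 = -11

Step 1. [(-(6*x)) - 5 = -11] the outer -5 inverts by adding 5. So sub: -(6*x) = -6.
Step 2. [-(6*x) = -6] flip signs both sides, so neg: 6*x = 6.
Step 3. [6*x = 6] leading coefficient 6: divide by 6. So div: x = 1.

Answer: x ∈ {1}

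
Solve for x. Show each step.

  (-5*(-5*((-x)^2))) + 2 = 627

Step 1. [(-5*(-5*((-x)^2))) + 2 = 627] +2 is outermost — subtract 2 both sides. So sub: -5*(-5*((-x)^2)) = 625.
Step 2. [-5*(-5*((-x)^2)) = 625] -5 out front; divide by -5 ⇒ div: -5*((-x)^2) = -125.
Step 3. [-5*((-x)^2) = -125] divide by the outer -5. So div: (-x)^2 = 25.
Step 4. [(-x)^2 = 25] 25 ≥ 0, LHS is (·)² — take ±√ ⇒ sqrt: -x = 5 or -5.
Step 5. [-x = 5 or -5] leading − — multiply by −1, so neg: x = -5 or 5.

Answer: x ∈ {-5, 5}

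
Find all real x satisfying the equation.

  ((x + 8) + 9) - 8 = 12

Step 1. [((x + 8) + 9) - 8 = 12] -8 is outermost — add 8 both sides. So sub: (x + 8) + 9 = 20.
Step 2. [(x + 8) + 9 = 20] the outer +9 inverts by subtracting 9. So sub: x + 8 = 11.
Step 3. [x + 8 = 11] the outer +8 inverts by subtracting 8, so sub: x = 3.

Answer: x ∈ {3}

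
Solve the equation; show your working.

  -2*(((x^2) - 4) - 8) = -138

Step 1. [-2*(((x^2) - 4) - 8) = -138] LHS = -2·(…); ÷-2 both sides, so div: ((x^2) - 4) - 8 = 69.
Step 2. [((x^2) - 4) - 8 = 69] peel the -8: add 8 from each side ⇒ sub: (x^2) - 4 = 77.
Step 3. [(x^2) - 4 = 77] peel the -4: add 4 from each side ⇒ sub: x^2 = 81.
Step 4. [x^2 = 81] LHS squared, RHS 81 ≥ 0: apply √ (±), so sqrt: x = 9 or -9.

Answer: x ∈ {-9, 9}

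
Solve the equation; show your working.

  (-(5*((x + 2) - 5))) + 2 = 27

Step 1. [(-(5*((x + 2) - 5))) + 2 = 27] +2 is outermost — subtract 2 both sides. So sub: -(5*((x + 2) - 5)) = 25.
Step 2. [-(5*((x + 2) - 5)) = 25] flip signs both sides, so neg: 5*((x + 2) - 5) = -25.
Step 3. [5*((x + 2) - 5) = -25] leading coefficient 5: divide by 5. So div: (x + 2) - 5 = -5.
Step 4. [(x + 2) - 5 = -5] peel the -5: add 5 from each side, so sub: x + 2 = 0.
Step 5. [x + 2 = 0] 2 comes off first (subtract 2), so sub: x = -2.

Answer: x ∈ {-2}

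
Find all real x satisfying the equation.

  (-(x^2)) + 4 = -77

Step 1. [(-(x^2)) + 4 = -77] peel the +4: subtract 4 from each side, so sub: -(x^2) = -81.
Step 2. [-(x^2) = -81] LHS negated; negate both sides ⇒ neg: x^2 = 81.
Step 3. [x^2 = 81] LHS squared, RHS 81 ≥ 0: apply √ (±) ⇒ sqrt: x = 9 or -9.

Answer: x ∈ {-9, 9}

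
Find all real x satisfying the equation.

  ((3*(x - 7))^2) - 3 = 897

Step 1. [((3*(x - 7))^2) - 3 = 897] 3 comes off first (add 3), so sub: (3*(x - 7))^2 = 900.
Step 2. [(3*(x - 7))^2 = 900] √ both sides: 900 ≥ 0 gives two branches, so sqrt: 3*(x - 7) = 30 or -30.
Step 3. [3*(x - 7) = 30 or -30] leading coefficient 3: divide by 3. So div: x - 7 = 10 or -10.
Step 4. [x - 7 = 10 or -10] 7 comes off first (add 7), so sub: x = 17 or -3.

Answer: x ∈ {-3, 17}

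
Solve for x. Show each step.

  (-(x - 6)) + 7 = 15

Step 1. [(-(x - 6)) + 7 = 15] peel the +7: subtract 7 from each side ⇒ sub: -(x - 6) = 8.
Step 2. [-(x - 6) = 8] leading − — multiply by −1, so neg: x - 6 = -8.
Step 3. [x - 6 = -8] peel the -6: add 6 from each side, so sub: x = -2.

Answer: x ∈ {-2}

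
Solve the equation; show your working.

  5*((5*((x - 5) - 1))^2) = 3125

Step 1. [5*((5*((x - 5) - 1))^2) = 3125] divide by the outer 5 ⇒ div: (5*((x - 5) - 1))^2 = 625.
Step 2. [(5*((x - 5) - 1))^2 = 625] 625 ≥ 0, LHS is (·)² — take ±√ ⇒ sqrt: 5*((x - 5) - 1) = 25 or -25.
Step 3. [5*((x - 5) - 1) = 25 or -25] leading coefficient 5: divide by 5. So div: (x - 5) - 1 = 5 or -5.
Step 4. [(x - 5) - 1 = 5 or -5] the outer -1 inverts by adding 1 ⇒ sub: x - 5 = 6 or -4.
Step 5. [x - 5 = 6 or -4] peel the -5: add 5 from each side, so sub: x = 11 or 1.

Answer: x ∈ {1, 11}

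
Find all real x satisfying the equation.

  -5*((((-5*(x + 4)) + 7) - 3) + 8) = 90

Step 1. [-5*((((-5*(x + 4)) + 7) - 3) + 8) = 90] -5·(inner) — divide through by -5. So div: (((-5*(x + 4)) + 7) - 3) + 8 = -18.
Step 2. [(((-5*(x + 4)) + 7) - 3) + 8 = -18] +8 is outermost — subtract 8 both sides. So sub: ((-5*(x + 4)) + 7) - 3 = -26.
Step 3. [((-5*(x + 4)) + 7) - 3 = -26] add 3: x sits inside (… - 3). So sub: (-5*(x + 4)) + 7 = -23.
Step 4. [(-5*(x + 4)) + 7 = -23] the outer +7 inverts by subtracting 7 ⇒ sub: -5*(x + 4) = -30.
Step 5. [-5*(x + 4) = -30] leading coefficient -5: divide by -5. So div: x + 4 = 6.
Step 6. [x + 4 = 6] 4 comes off first (subtract 4). So sub: x = 2.

Answer: x ∈ {2}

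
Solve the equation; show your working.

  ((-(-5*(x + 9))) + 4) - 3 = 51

Step 1. [((-(-5*(x + 9))) + 4) - 3 = 51] 3 comes off first (add 3). So sub: (-(-5*(x + 9))) + 4 = 54.
Step 2. [(-(-5*(x + 9))) + 4 = 54] +4 is outermost — subtract 4 both sides. So sub: -(-5*(x + 9)) = 50.
Step 3. [-(-5*(x + 9)) = 50] LHS negated; negate both sides. So neg: -5*(x + 9) = -50.
Step 4. [-5*(x + 9) = -50] leading coefficient -5: divide by -5, so div: x + 9 = 10.
Step 5. [x + 9 = 10] the outer +9 inverts by subtracting 9, so sub: x = 1.

Answer: x ∈ {1}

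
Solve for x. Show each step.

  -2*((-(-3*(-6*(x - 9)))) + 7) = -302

Step 1. [-2*((-(-3*(-6*(x - 9)))) + 7) = -302] LHS = -2·(…); ÷-2 both sides. So div: (-(-3*(-6*(x - 9)))) + 7 = 151.
Step 2. [(-(-3*(-6*(x - 9)))) + 7 = 151] subtract 7: x sits inside (… + 7). So sub: -(-3*(-6*(x - 9))) = 144.
Step 3. [-(-3*(-6*(x - 9))) = 144] flip signs both sides. So neg: -3*(-6*(x - 9)) = -144.
Step 4. [-3*(-6*(x - 9)) = -144] -3·(inner) — divide through by -3. So div: -6*(x - 9) = 48.
Step 5. [-6*(x - 9) = 48] divide by the outer -6, so div: x - 9 = -8.
Step 6. [x - 9 = -8] the outer -9 inverts by adding 9. So sub: x = 1.

Answer: x ∈ {1}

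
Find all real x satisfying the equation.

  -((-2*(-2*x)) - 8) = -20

Step 1. [-((-2*(-2*x)) - 8) = -20] flip signs both sides, so neg: (-2*(-2*x)) - 8 = 20.
Step 2. [(-2*(-2*x)) - 8 = 20] peel the -8: add 8 from each side. So sub: -2*(-2*x) = 28.
Step 3. [-2*(-2*x) = 28] -2 out front; divide by -2 ⇒ div: -2*x = -14.
Step 4. [-2*x = -14] leading coefficient -2: divide by -2. So div: x = 7.

Answer: x ∈ {7}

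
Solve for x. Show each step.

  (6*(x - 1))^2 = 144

Step 1. [(6*(x - 1))^2 = 144] √ both sides: 144 ≥ 0 gives two branches, so sqrt: 6*(x - 1) = 12 or -12.
Step 2. [6*(x - 1) = 12 or -12] LHS = 6·(…); ÷6 both sides ⇒ div: x - 1 = 2 or -2.
Step 3. [x - 1 = 2 or -2] -1 is outermost — add 1 both sides ⇒ sub: x = 3 or -1.

Answer: x ∈ {-1, 3}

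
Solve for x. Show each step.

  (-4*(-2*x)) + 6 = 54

Step 1. [(-4*(-2*x)) + 6 = 54] subtract 6: x sits inside (… + 6) ⇒ sub: -4*(-2*x) = 48.
Step 2. [-4*(-2*x) = 48] -4·(inner) — divide through by -4 ⇒ div: -2*x = -12.
Step 3. [-2*x = -12] leading coefficient -2: divide by -2. So div: x = 6.

Answer: x ∈ {6}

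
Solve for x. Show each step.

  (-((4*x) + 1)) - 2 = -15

Step 1. [(-((4*x) + 1)) - 2 = -15] the outer -2 inverts by adding 2. So sub: -((4*x) + 1) = -13.
Step 2. [-((4*x) + 1) = -13] leading − — multiply by −1 ⇒ neg: (4*x) + 1 = 13.
Step 3. [(4*x) + 1 = 13] 1 comes off first (subtract 1). So sub: 4*x = 12.
Step 4. [4*x = 12] 4 out front; divide by 4 ⇒ div: x = 3.

Answer: x ∈ {3}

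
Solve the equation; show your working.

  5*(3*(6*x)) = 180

Step 1. [5*(3*(6*x)) = 180] 5·(inner) — divide through by 5. So div: 3*(6*x) = 36.
Step 2. [3*(6*x) = 36] leading coefficient 3: divide by 3 ⇒ div: 6*x = 12.
Step 3. [6*x = 12] leading coefficient 6: divide by 6. So div: x = 2.

Answer: x ∈ {2}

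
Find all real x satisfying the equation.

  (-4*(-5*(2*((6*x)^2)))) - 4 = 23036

Step 1. [(-4*(-5*(2*((6*x)^2)))) - 4 = 23036] -4 | LHS and -4 | 23036: pull -4 out. So factor: (-5*(2*((6*x)^2))) + 1 = -5759.
Step 2. [(-5*(2*((6*x)^2))) + 1 = -5759] subtract 1: x sits inside (… + 1). So sub: -5*(2*((6*x)^2)) = -5760.
Step 3. [-5*(2*((6*x)^2)) = -5760] divide by the outer -5, so div: 2*((6*x)^2) = 1152.
Step 4. [2*((6*x)^2) = 1152] 2·(inner) — divide through by 2. So div: (6*x)^2 = 576.
Step 5. [(6*x)^2 = 576] √ both sides: 576 ≥ 0 gives two branches, so sqrt: 6*x = 24 or -24.
Step 6. [6*x = 24 or -24] leading coefficient 6: divide by 6 ⇒ div: x = 4 or -4.

Answer: x ∈ {-4, 4}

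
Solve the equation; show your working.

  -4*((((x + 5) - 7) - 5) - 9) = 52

Step 1. [-4*((((x + 5) - 7) - 5) - 9) = 52] leading coefficient -4: divide by -4 ⇒ div: (((x + 5) - 7) - 5) - 9 = -13.
Step 2. [(((x + 5) - 7) - 5) - 9 = -13] peel the -9: add 9 from each side, so sub: ((x + 5) - 7) - 5 = -4.
Step 3. [((x + 5) - 7) - 5 = -4] -5 is outermost — add 5 both sides. So sub: (x + 5) - 7 = 1.
Step 4. [(x + 5) - 7 = 1] add 7: x sits inside (… - 7). So sub: x + 5 = 8.
Step 5. [x + 5 = 8] 5 comes off first (subtract 5). So sub: x = 3.

Answer: x ∈ {3}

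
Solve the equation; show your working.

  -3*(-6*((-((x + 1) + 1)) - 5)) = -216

Step 1. [-3*(-6*((-((x + 1) + 1)) - 5)) = -216] -3 out front; divide by -3, so div: -6*((-((x + 1) + 1)) - 5) = 72.
Step 2. [-6*((-((x + 1) + 1)) - 5) = 72] divide by the outer -6, so div: (-((x + 1) + 1)) - 5 = -12.
Step 3. [(-((x + 1) + 1)) - 5 = -12] peel the -5: add 5 from each side. So sub: -((x + 1) + 1) = -7.
Step 4. [-((x + 1) + 1) = -7] flip signs both sides ⇒ neg: (x + 1) + 1 = 7.
Step 5. [(x + 1) + 1 = 7] the outer +1 inverts by subtracting 1. So sub: x + 1 = 6.
Step 6. [x + 1 = 6] the outer +1 inverts by subtracting 1, so sub: x = 5.

Answer: x ∈ {5}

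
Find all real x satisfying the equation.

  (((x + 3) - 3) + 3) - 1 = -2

Step 1. [(((x + 3) - 3) + 3) - 1 = -2] the outer -1 inverts by adding 1, so sub: ((x + 3) - 3) + 3 = -1.
Step 2. [((x + 3) - 3) + 3 = -1] subtract 3: x sits inside (… + 3), so sub: (x + 3) - 3 = -4.
Step 3. [(x + 3) - 3 = -4] -3 is outermost — add 3 both sides. So sub: x + 3 = -1.
Step 4. [x + 3 = -1] the outer +3 inverts by subtracting 3, so sub: x = -4.

Answer: x ∈ {-4}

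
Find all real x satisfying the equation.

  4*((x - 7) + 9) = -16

Step 1. [4*((x - 7) + 9) = -16] 4 out front; divide by 4, so div: (x - 7) + 9 = -4.
Step 2. [(x - 7) + 9 = -4] peel the +9: subtract 9 from each side. So sub: x - 7 = -13.
Step 3. [x - 7 = -13] the outer -7 inverts by adding 7. So sub: x = -6.

Answer: x ∈ {-6}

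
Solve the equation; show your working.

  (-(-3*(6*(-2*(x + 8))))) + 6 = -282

Step 1. [(-(-3*(6*(-2*(x + 8))))) + 6 = -282] the outer +6 inverts by subtracting 6 ⇒ sub: -(-3*(6*(-2*(x + 8)))) = -288.
Step 2. [-(-3*(6*(-2*(x + 8)))) = -288] leading − — multiply by −1, so neg: -3*(6*(-2*(x + 8))) = 288.
Step 3. [-3*(6*(-2*(x + 8))) = 288] -3·(inner) — divide through by -3. So div: 6*(-2*(x + 8)) = -96.
Step 4. [6*(-2*(x + 8)) = -96] 6 out front; divide by 6, so div: -2*(x + 8) = -16.
Step 5. [-2*(x + 8) = -16] -2·(inner) — divide through by -2. So div: x + 8 = 8.
Step 6. [x + 8 = 8] the outer +8 inverts by subtracting 8 ⇒ sub: x = 0.

Answer: x ∈ {0}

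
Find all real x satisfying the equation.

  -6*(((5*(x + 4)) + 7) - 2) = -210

Step 1. [-6*(((5*(x + 4)) + 7) - 2) = -210] leading coefficient -6: divide by -6 ⇒ div: ((5*(x + 4)) + 7) - 2 = 35.
Step 2. [((5*(x + 4)) + 7) - 2 = 35] -2 is outermost — add 2 both sides ⇒ sub: (5*(x + 4)) + 7 = 37.
Step 3. [(5*(x + 4)) + 7 = 37] peel the +7: subtract 7 from each side, so sub: 5*(x + 4) = 30.
Step 4. [5*(x + 4) = 30] LHS = 5·(…); ÷5 both sides, so div: x + 4 = 6.
Step 5. [x + 4 = 6] 4 comes off first (subtract 4). So sub: x = 2.

Answer: x ∈ {2}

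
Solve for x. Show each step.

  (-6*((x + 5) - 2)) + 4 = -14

Step 1. [(-6*((x + 5) - 2)) + 4 = -14] subtract 4: x sits inside (… + 4). So sub: -6*((x + 5) - 2) = -18.
Step 2. [-6*((x + 5) - 2) = -18] leading coefficient -6: divide by -6, so div: (x + 5) - 2 = 3.
Step 3. [(x + 5) - 2 = 3] -2 is outermost — add 2 both sides ⇒ sub: x + 5 = 5.
Step 4. [x + 5 = 5] 5 comes off first (subtract 5), so sub: x = 0.

Answer: x ∈ {0}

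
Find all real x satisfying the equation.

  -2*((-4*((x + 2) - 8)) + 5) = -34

Step 1. [-2*((-4*((x + 2) - 8)) + 5) = -34] LHS = -2·(…); ÷-2 both sides. So div: (-4*((x + 2) - 8)) + 5 = 17.
Step 2. [(-4*((x + 2) - 8)) + 5 = 17] +5 is outermost — subtract 5 both sides ⇒ sub: -4*((x + 2) - 8) = 12.
Step 3. [-4*((x + 2) - 8) = 12] divide by the outer -4, so div: (x + 2) - 8 = -3.
Step 4. [(x + 2) - 8 = -3] peel the -8: add 8 from each side ⇒ sub: x + 2 = 5.
Step 5. [x + 2 = 5] the outer +2 inverts by subtracting 2 ⇒ sub: x = 3.

Answer: x ∈ {3}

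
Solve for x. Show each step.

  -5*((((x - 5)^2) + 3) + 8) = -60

Step 1. [-5*((((x - 5)^2) + 3) + 8) = -60] -5·(inner) — divide through by -5 ⇒ div: (((x - 5)^2) + 3) + 8 = 12.
Step 2. [(((x - 5)^2) + 3) + 8 = 12] the outer +8 inverts by subtracting 8. So sub: ((x - 5)^2) + 3 = 4.
Step 3. [((x - 5)^2) + 3 = 4] 3 comes off first (subtract 3) ⇒ sub: (x - 5)^2 = 1.
Step 4. [(x - 5)^2 = 1] LHS squared, RHS 1 ≥ 0: apply √ (±) ⇒ sqrt: x - 5 = 1 or -1.
Step 5. [x - 5 = 1 or -1] the outer -5 inverts by adding 5, so sub: x = 6 or 4.

Answer: x ∈ {4, 6}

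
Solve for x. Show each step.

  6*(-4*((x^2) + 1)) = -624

Step 1. [6*(-4*((x^2) + 1)) = -624] 6·(inner) — divide through by 6 ⇒ div: -4*((x^2) + 1) = -104.
Step 2. [-4*((x^2) + 1) = -104] leading coefficient -4: divide by -4, so div: (x^2) + 1 = 26.
Step 3. [(x^2) + 1 = 26] subtract 1: x sits inside (… + 1). So sub: x^2 = 25.
Step 4. [x^2 = 25] √ both sides: 25 ≥ 0 gives two branches. So sqrt: x = 5 or -5.

Answer: x ∈ {-5, 5}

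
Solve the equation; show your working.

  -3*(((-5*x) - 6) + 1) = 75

Step 1. [-3*(((-5*x) - 6) + 1) = 75] LHS = -3·(…); ÷-3 both sides. So div: ((-5*x) - 6) + 1 = -25.
Step 2. [((-5*x) - 6) + 1 = -25] subtract 1: x sits inside (… + 1). So sub: (-5*x) - 6 = -26.
Step 3. [(-5*x) - 6 = -26] peel the -6: add 6 from each side. So sub: -5*x = -20.
Step 4. [-5*x = -20] LHS = -5·(…); ÷-5 both sides. So div: x = 4.

Answer: x ∈ {4}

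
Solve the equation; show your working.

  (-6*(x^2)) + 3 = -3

Step 1. [(-6*(x^2)) + 3 = -3] the outer +3 inverts by subtracting 3, so sub: -6*(x^2) = -6.
Step 2. [-6*(x^2) = -6] -6·(inner) — divide through by -6. So div: x^2 = 1.
Step 3. [x^2 = 1] √ both sides: 1 ≥ 0 gives two branches ⇒ sqrt: x = 1 or -1.

Answer: x ∈ {-1, 1}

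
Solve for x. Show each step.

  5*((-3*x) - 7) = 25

Step 1. [5*((-3*x) - 7) = 25] divide by the outer 5. So div: (-3*x) - 7 = 5.
Step 2. [(-3*x) - 7 = 5] peel the -7: add 7 from each side, so sub: -3*x = 12.
Step 3. [-3*x = 12] divide by the outer -3. So div: x = -4.

Answer: x ∈ {-4}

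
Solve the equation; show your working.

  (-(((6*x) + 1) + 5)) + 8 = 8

Step 1. [(-(((6*x) + 1) + 5)) + 8 = 8] 8 comes off first (subtract 8). So sub: -(((6*x) + 1) + 5) = 0.
Step 2. [-(((6*x) + 1) + 5) = 0] leading − — multiply by −1, so neg: ((6*x) + 1) + 5 = 0.
Step 3. [((6*x) + 1) + 5 = 0] peel the +5: subtract 5 from each side ⇒ sub: (6*x) + 1 = -5.
Step 4. [(6*x) + 1 = -5] 1 comes off first (subtract 1) ⇒ sub: 6*x = -6.
Step 5. [6*x = -6] 6 out front; divide by 6 ⇒ div: x = -1.

Answer: x ∈ {-1}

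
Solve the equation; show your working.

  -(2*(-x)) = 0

Step 1. [-(2*(-x)) = 0] flip signs both sides ⇒ neg: 2*(-x) = 0.
Step 2. [2*(-x) = 0] divide by the outer 2. So div: -x = 0.
Step 3. [-x = 0] leading − — multiply by −1 ⇒ neg: x = 0.

Answer: x ∈ {0}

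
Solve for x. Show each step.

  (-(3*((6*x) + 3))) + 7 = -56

Step 1. [(-(3*((6*x) + 3))) + 7 = -56] +7 is outermost — subtract 7 both sides. So sub: -(3*((6*x) + 3)) = -63.
Step 2. [-(3*((6*x) + 3)) = -63] leading − — multiply by −1, so neg: 3*((6*x) + 3) = 63.
Step 3. [3*((6*x) + 3) = 63] LHS = 3·(…); ÷3 both sides, so div: (6*x) + 3 = 21.
Step 4. [(6*x) + 3 = 21] 3 comes off first (subtract 3) ⇒ sub: 6*x = 18.
Step 5. [6*x = 18] 6 out front; divide by 6, so div: x = 3.

Answer: x ∈ {3}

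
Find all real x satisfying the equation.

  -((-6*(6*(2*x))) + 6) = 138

Step 1. [-((-6*(6*(2*x))) + 6) = 138] flip signs both sides ⇒ neg: (-6*(6*(2*x))) + 6 = -138.
Step 2. [(-6*(6*(2*x))) + 6 = -138] subtract 6: x sits inside (… + 6) ⇒ sub: -6*(6*(2*x)) = -144.
Step 3. [-6*(6*(2*x)) = -144] leading coefficient -6: divide by -6, so div: 6*(2*x) = 24.
Step 4. [6*(2*x) = 24] 6·(inner) — divide through by 6 ⇒ div: 2*x = 4.
Step 5. [2*x = 4] 2·(inner) — divide through by 2. So div: x = 2.

Answer: x ∈ {2}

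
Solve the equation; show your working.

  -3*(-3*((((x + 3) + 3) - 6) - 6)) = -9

Step 1. [-3*(-3*((((x + 3) + 3) - 6) - 6)) = -9] LHS = -3·(…); ÷-3 both sides, so div: -3*((((x + 3) + 3) - 6) - 6) = 3.
Step 2. [-3*((((x + 3) + 3) - 6) - 6) = 3] LHS = -3·(…); ÷-3 both sides ⇒ div: (((x + 3) + 3) - 6) - 6 = -1.
Step 3. [(((x + 3) + 3) - 6) - 6 = -1] peel the -6: add 6 from each side. So sub: ((x + 3) + 3) - 6 = 5.
Step 4. [((x + 3) + 3) - 6 = 5] add 6: x sits inside (… - 6), so sub: (x + 3) + 3 = 11.
Step 5. [(x + 3) + 3 = 11] subtract 3: x sits inside (… + 3) ⇒ sub: x + 3 = 8.
Step 6. [x + 3 = 8] 3 comes off first (subtract 3) ⇒ sub: x = 5.

Answer: x ∈ {5}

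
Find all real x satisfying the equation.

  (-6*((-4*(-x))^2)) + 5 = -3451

Step 1. [(-6*((-4*(-x))^2)) + 5 = -3451] the outer +5 inverts by subtracting 5 ⇒ sub: -6*((-4*(-x))^2) = -3456.
Step 2. [-6*((-4*(-x))^2) = -3456] -6·(inner) — divide through by -6, so div: (-4*(-x))^2 = 576.
Step 3. [(-4*(-x))^2 = 576] LHS squared, RHS 576 ≥ 0: apply √ (±), so sqrt: -4*(-x) = 24 or -24.
Step 4. [-4*(-x) = 24 or -24] LHS = -4·(…); ÷-4 both sides. So div: -x = -6 or 6.
Step 5. [-x = -6 or 6] leading − — multiply by −1. So neg: x = 6 or -6.

Answer: x ∈ {-6, 6}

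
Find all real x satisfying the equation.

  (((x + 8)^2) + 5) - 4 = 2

Step 1. [(((x + 8)^2) + 5) - 4 = 2] 4 comes off first (add 4) ⇒ sub: ((x + 8)^2) + 5 = 6.
Step 2. [((x + 8)^2) + 5 = 6] peel the +5: subtract 5 from each side. So sub: (x + 8)^2 = 1.
Step 3. [(x + 8)^2 = 1] LHS squared, RHS 1 ≥ 0: apply √ (±) ⇒ sqrt: x + 8 = 1 or -1.
Step 4. [x + 8 = 1 or -1] peel the +8: subtract 8 from each side ⇒ sub: x = -7 or -9.

Answer: x ∈ {-9, -7}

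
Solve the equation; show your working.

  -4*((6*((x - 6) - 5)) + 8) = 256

Step 1. [-4*((6*((x - 6) - 5)) + 8) = 256] -4 out front; divide by -4. So div: (6*((x - 6) - 5)) + 8 = -64.
Step 2. [(6*((x - 6) - 5)) + 8 = -64] peel the +8: subtract 8 from each side. So sub: 6*((x - 6) - 5) = -72.
Step 3. [6*((x - 6) - 5) = -72] 6 out front; divide by 6 ⇒ div: (x - 6) - 5 = -12.
Step 4. [(x - 6) - 5 = -12] peel the -5: add 5 from each side ⇒ sub: x - 6 = -7.
Step 5. [x - 6 = -7] peel the -6: add 6 from each side. So sub: x = -1.

Answer: x ∈ {-1}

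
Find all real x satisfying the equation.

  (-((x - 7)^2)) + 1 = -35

Step 1. [(-((x - 7)^2)) + 1 = -35] subtract 1: x sits inside (… + 1), so sub: -((x - 7)^2) = -36.
Step 2. [-((x - 7)^2) = -36] leading − — multiply by −1, so neg: (x - 7)^2 = 36.
Step 3. [(x - 7)^2 = 36] LHS squared, RHS 36 ≥ 0: apply √ (±) ⇒ sqrt: x - 7 = 6 or -6.
Step 4. [x - 7 = 6 or -6] the outer -7 inverts by adding 7. So sub: x = 13 or 1.

Answer: x ∈ {1, 13}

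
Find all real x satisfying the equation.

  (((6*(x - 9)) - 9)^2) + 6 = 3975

Step 1. [(((6*(x - 9)) - 9)^2) + 6 = 3975] the outer +6 inverts by subtracting 6, so sub: ((6*(x - 9)) - 9)^2 = 3969.
Step 2. [((6*(x - 9)) - 9)^2 = 3969] 3969 ≥ 0, LHS is (·)² — take ±√. So sqrt: (6*(x - 9)) - 9 = 63 or -63.
Step 3. [(6*(x - 9)) - 9 = 63 or -63] 9 comes off first (add 9). So sub: 6*(x - 9) = 72 or -54.
Step 4. [6*(x - 9) = 72 or -54] 6·(inner) — divide through by 6. So div: x - 9 = 12 or -9.
Step 5. [x - 9 = 12 or -9] 9 comes off first (add 9), so sub: x = 21 or 0.

Answer: x ∈ {0, 21}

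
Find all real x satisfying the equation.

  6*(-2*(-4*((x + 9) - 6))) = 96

Step 1. [6*(-2*(-4*((x + 9) - 6))) = 96] 6·(inner) — divide through by 6 ⇒ div: -2*(-4*((x + 9) - 6)) = 16.
Step 2. [-2*(-4*((x + 9) - 6)) = 16] divide by the outer -2 ⇒ div: -4*((x + 9) - 6) = -8.
Step 3. [-4*((x + 9) - 6) = -8] divide by the outer -4. So div: (x + 9) - 6 = 2.
Step 4. [(x + 9) - 6 = 2] peel the -6: add 6 from each side. So sub: x + 9 = 8.
Step 5. [x + 9 = 8] the outer +9 inverts by subtracting 9, so sub: x = -1.

Answer: x ∈ {-1}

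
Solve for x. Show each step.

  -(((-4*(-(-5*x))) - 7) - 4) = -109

Step 1. [-(((-4*(-(-5*x))) - 7) - 4) = -109] LHS negated; negate both sides, so neg: ((-4*(-(-5*x))) - 7) - 4 = 109.
Step 2. [((-4*(-(-5*x))) - 7) - 4 = 109] 4 comes off first (add 4) ⇒ sub: (-4*(-(-5*x))) - 7 = 113.
Step 3. [(-4*(-(-5*x))) - 7 = 113] peel the -7: add 7 from each side ⇒ sub: -4*(-(-5*x)) = 120.
Step 4. [-4*(-(-5*x)) = 120] leading coefficient -4: divide by -4 ⇒ div: -(-5*x) = -30.
Step 5. [-(-5*x) = -30] flip signs both sides ⇒ neg: -5*x = 30.
Step 6. [-5*x = 30] -5·(inner) — divide through by -5. So div: x = -6.

Answer: x ∈ {-6}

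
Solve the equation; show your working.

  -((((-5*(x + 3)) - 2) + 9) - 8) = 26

Step 1. [-((((-5*(x + 3)) - 2) + 9) - 8) = 26] flip signs both sides. So neg: (((-5*(x + 3)) - 2) + 9) - 8 = -26.
Step 2. [(((-5*(x + 3)) - 2) + 9) - 8 = -26] peel the -8: add 8 from each side, so sub: ((-5*(x + 3)) - 2) + 9 = -18.
Step 3. [((-5*(x + 3)) - 2) + 9 = -18] the outer +9 inverts by subtracting 9, so sub: (-5*(x + 3)) - 2 = -27.
Step 4. [(-5*(x + 3)) - 2 = -27] the outer -2 inverts by adding 2. So sub: -5*(x + 3) = -25.
Step 5. [-5*(x + 3) = -25] -5 out front; divide by -5 ⇒ div: x + 3 = 5.
Step 6. [x + 3 = 5] +3 is outermost — subtract 3 both sides, so sub: x = 2.

Answer: x ∈ {2}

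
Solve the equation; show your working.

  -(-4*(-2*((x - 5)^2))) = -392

Step 1. [-(-4*(-2*((x - 5)^2))) = -392] leading − — multiply by −1. So neg: -4*(-2*((x - 5)^2)) = 392.
Step 2. [-4*(-2*((x - 5)^2)) = 392] -4·(inner) — divide through by -4, so div: -2*((x - 5)^2) = -98.
Step 3. [-2*((x - 5)^2) = -98] LHS = -2·(…); ÷-2 both sides. So div: (x - 5)^2 = 49.
Step 4. [(x - 5)^2 = 49] 49 ≥ 0, LHS is (·)² — take ±√, so sqrt: x - 5 = 7 or -7.
Step 5. [x - 5 = 7 or -7] the outer -5 inverts by adding 5, so sub: x = 12 or -2.

Answer: x ∈ {-2, 12}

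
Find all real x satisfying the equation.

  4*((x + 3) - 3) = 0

Step 1. [4*((x + 3) - 3) = 0] divide by the outer 4, so div: (x + 3) - 3 = 0.
Step 2. [(x + 3) - 3 = 0] 3 comes off first (add 3), so sub: x + 3 = 3.
Step 3. [x + 3 = 3] subtract 3: x sits inside (… + 3). So sub: x = 0.

Answer: x ∈ {0}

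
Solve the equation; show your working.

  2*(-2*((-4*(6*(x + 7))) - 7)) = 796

Step 1. [2*(-2*((-4*(6*(x + 7))) - 7)) = 796] leading coefficient 2: divide by 2. So div: -2*((-4*(6*(x + 7))) - 7) = 398.
Step 2. [-2*((-4*(6*(x + 7))) - 7) = 398] LHS = -2·(…); ÷-2 both sides, so div: (-4*(6*(x + 7))) - 7 = -199.
Step 3. [(-4*(6*(x + 7))) - 7 = -199] peel the -7: add 7 from each side ⇒ sub: -4*(6*(x + 7)) = -192.
Step 4. [-4*(6*(x + 7)) = -192] leading coefficient -4: divide by -4 ⇒ div: 6*(x + 7) = 48.
Step 5. [6*(x + 7) = 48] 6 out front; divide by 6 ⇒ div: x + 7 = 8.
Step 6. [x + 7 = 8] +7 is outermost — subtract 7 both sides, so sub: x = 1.

Answer: x ∈ {1}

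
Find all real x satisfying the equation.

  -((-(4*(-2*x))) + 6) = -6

Step 1. [-((-(4*(-2*x))) + 6) = -6] leading − — multiply by −1 ⇒ neg: (-(4*(-2*x))) + 6 = 6.
Step 2. [(-(4*(-2*x))) + 6 = 6] peel the +6: subtract 6 from each side, so sub: -(4*(-2*x)) = 0.
Step 3. [-(4*(-2*x)) = 0] flip signs both sides ⇒ neg: 4*(-2*x) = 0.
Step 4. [4*(-2*x) = 0] leading coefficient 4: divide by 4 ⇒ div: -2*x = 0.
Step 5. [-2*x = 0] -2 out front; divide by -2, so div: x = 0.

Answer: x ∈ {0}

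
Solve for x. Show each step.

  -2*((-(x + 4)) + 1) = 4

Step 1. [-2*((-(x + 4)) + 1) = 4] leading coefficient -2: divide by -2 ⇒ div: (-(x + 4)) + 1 = -2.
Step 2. [(-(x + 4)) + 1 = -2] 1 comes off first (subtract 1), so sub: -(x + 4) = -3.
Step 3. [-(x + 4) = -3] LHS negated; negate both sides. So neg: x + 4 = 3.
Step 4. [x + 4 = 3] 4 comes off first (subtract 4) ⇒ sub: x = -1.

Answer: x ∈ {-1}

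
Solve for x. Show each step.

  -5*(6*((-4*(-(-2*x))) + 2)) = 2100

Step 1. [-5*(6*((-4*(-(-2*x))) + 2)) = 2100] LHS = -5·(…); ÷-5 both sides. So div: 6*((-4*(-(-2*x))) + 2) = -420.
Step 2. [6*((-4*(-(-2*x))) + 2) = -420] divide by the outer 6, so div: (-4*(-(-2*x))) + 2 = -70.
Step 3. [(-4*(-(-2*x))) + 2 = -70] peel the +2: subtract 2 from each side, so sub: -4*(-(-2*x)) = -72.
Step 4. [-4*(-(-2*x)) = -72] LHS = -4·(…); ÷-4 both sides. So div: -(-2*x) = 18.
Step 5. [-(-2*x) = 18] leading − — multiply by −1. So neg: -2*x = -18.
Step 6. [-2*x = -18] divide by the outer -2. So div: x = 9.

Answer: x ∈ {9}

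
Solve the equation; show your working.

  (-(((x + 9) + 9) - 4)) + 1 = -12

Step 1. [(-(((x + 9) + 9) - 4)) + 1 = -12] peel the +1: subtract 1 from each side. So sub: -(((x + 9) + 9) - 4) = -13.
Step 2. [-(((x + 9) + 9) - 4) = -13] LHS negated; negate both sides. So neg: ((x + 9) + 9) - 4 = 13.
Step 3. [((x + 9) + 9) - 4 = 13] 4 comes off first (add 4). So sub: (x + 9) + 9 = 17.
Step 4. [(x + 9) + 9 = 17] +9 is outermost — subtract 9 both sides, so sub: x + 9 = 8.
Step 5. [x + 9 = 8] the outer +9 inverts by subtracting 9, so sub: x = -1.

Answer: x ∈ {-1}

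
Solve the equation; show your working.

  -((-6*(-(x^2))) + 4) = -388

Step 1. [-((-6*(-(x^2))) + 4) = -388] leading − — multiply by −1 ⇒ neg: (-6*(-(x^2))) + 4 = 388.
Step 2. [(-6*(-(x^2))) + 4 = 388] peel the +4: subtract 4 from each side ⇒ sub: -6*(-(x^2)) = 384.
Step 3. [-6*(-(x^2)) = 384] LHS = -6·(…); ÷-6 both sides ⇒ div: -(x^2) = -64.
Step 4. [-(x^2) = -64] leading − — multiply by −1. So neg: x^2 = 64.
Step 5. [x^2 = 64] 64 ≥ 0, LHS is (·)² — take ±√ ⇒ sqrt: x = 8 or -8.

Answer: x ∈ {-8, 8}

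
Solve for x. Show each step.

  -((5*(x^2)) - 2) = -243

Step 1. [-((5*(x^2)) - 2) = -243] LHS negated; negate both sides ⇒ neg: (5*(x^2)) - 2 = 243.
Step 2. [(5*(x^2)) - 2 = 243] -2 is outermost — add 2 both sides ⇒ sub: 5*(x^2) = 245.
Step 3. [5*(x^2) = 245] LHS = 5·(…); ÷5 both sides. So div: x^2 = 49.
Step 4. [x^2 = 49] LHS squared, RHS 49 ≥ 0: apply √ (±) ⇒ sqrt: x = 7 or -7.

Answer: x ∈ {-7, 7}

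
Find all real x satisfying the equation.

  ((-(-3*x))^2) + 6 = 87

Step 1. [((-(-3*x))^2) + 6 = 87] the outer +6 inverts by subtracting 6, so sub: (-(-3*x))^2 = 81.
Step 2. [(-(-3*x))^2 = 81] 81 ≥ 0, LHS is (·)² — take ±√ ⇒ sqrt: -(-3*x) = 9 or -9.
Step 3. [-(-3*x) = 9 or -9] flip signs both sides ⇒ neg: -3*x = -9 or 9.
Step 4. [-3*x = -9 or 9] divide by the outer -3, so div: x = 3 or -3.

Answer: x ∈ {-3, 3}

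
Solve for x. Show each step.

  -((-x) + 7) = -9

Step 1. [-((-x) + 7) = -9] flip signs both sides ⇒ neg: (-x) + 7 = 9.
Step 2. [(-x) + 7 = 9] 7 comes off first (subtract 7). So sub: -x = 2.
Step 3. [-x = 2] LHS negated; negate both sides, so neg: x = -2.

Answer: x ∈ {-2}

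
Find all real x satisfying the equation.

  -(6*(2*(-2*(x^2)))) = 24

Step 1. [-(6*(2*(-2*(x^2)))) = 24] flip signs both sides ⇒ neg: 6*(2*(-2*(x^2))) = -24.
Step 2. [6*(2*(-2*(x^2))) = -24] 6·(inner) — divide through by 6, so div: 2*(-2*(x^2)) = -4.
Step 3. [2*(-2*(x^2)) = -4] leading coefficient 2: divide by 2 ⇒ div: -2*(x^2) = -2.
Step 4. [-2*(x^2) = -2] -2 out front; divide by -2. So div: x^2 = 1.
Step 5. [x^2 = 1] √ both sides: 1 ≥ 0 gives two branches. So sqrt: x = 1 or -1.

Answer: x ∈ {-1, 1}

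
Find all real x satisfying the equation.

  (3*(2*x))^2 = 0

Step 1. [(3*(2*x))^2 = 0] 0 ≥ 0, LHS is (·)² — take ±√, so sqrt: 3*(2*x) = 0.
Step 2. [3*(2*x) = 0] 3·(inner) — divide through by 3, so div: 2*x = 0.
Step 3. [2*x = 0] LHS = 2·(…); ÷2 both sides. So div: x = 0.

Answer: x ∈ {0}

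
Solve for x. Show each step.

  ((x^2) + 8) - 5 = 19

Step 1. [((x^2) + 8) - 5 = 19] add 5: x sits inside (… - 5) ⇒ sub: (x^2) + 8 = 24.
Step 2. [(x^2) + 8 = 24] +8 is outermost — subtract 8 both sides, so sub: x^2 = 16.
Step 3. [x^2 = 16] √ both sides: 16 ≥ 0 gives two branches. So sqrt: x = 4 or -4.

Answer: x ∈ {-4, 4}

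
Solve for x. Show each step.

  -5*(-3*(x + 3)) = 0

Step 1. [-5*(-3*(x + 3)) = 0] LHS = -5·(…); ÷-5 both sides, so div: -3*(x + 3) = 0.
Step 2. [-3*(x + 3) = 0] divide by the outer -3, so div: x + 3 = 0.
Step 3. [x + 3 = 0] subtract 3: x sits inside (… + 3). So sub: x = -3.

Answer: x ∈ {-3}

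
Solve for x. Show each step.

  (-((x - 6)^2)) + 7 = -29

Step 1. [(-((x - 6)^2)) + 7 = -29] 7 comes off first (subtract 7), so sub: -((x - 6)^2) = -36.
Step 2. [-((x - 6)^2) = -36] flip signs both sides ⇒ neg: (x - 6)^2 = 36.
Step 3. [(x - 6)^2 = 36] 36 ≥ 0, LHS is (·)² — take ±√. So sqrt: x - 6 = 6 or -6.
Step 4. [x - 6 = 6 or -6] 6 comes off first (add 6). So sub: x = 12 or 0.

Answer: x ∈ {0, 12}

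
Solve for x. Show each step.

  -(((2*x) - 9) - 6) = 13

Step 1. [-(((2*x) - 9) - 6) = 13] leading − — multiply by −1. So neg: ((2*x) - 9) - 6 = -13.
Step 2. [((2*x) - 9) - 6 = -13] add 6: x sits inside (… - 6), so sub: (2*x) - 9 = -7.
Step 3. [(2*x) - 9 = -7] add 9: x sits inside (… - 9), so sub: 2*x = 2.
Step 4. [2*x = 2] 2·(inner) — divide through by 2, so div: x = 1.

Answer: x ∈ {1}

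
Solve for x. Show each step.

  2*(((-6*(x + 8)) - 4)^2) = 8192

Step 1. [2*(((-6*(x + 8)) - 4)^2) = 8192] 2 out front; divide by 2 ⇒ div: ((-6*(x + 8)) - 4)^2 = 4096.
Step 2. [((-6*(x + 8)) - 4)^2 = 4096] √ both sides: 4096 ≥ 0 gives two branches ⇒ sqrt: (-6*(x + 8)) - 4 = 64 or -64.
Step 3. [(-6*(x + 8)) - 4 = 64 or -64] -4 is outermost — add 4 both sides ⇒ sub: -6*(x + 8) = 68 or -60.
Step 4. [-6*(x + 8) = 68 or -60] leading coefficient -6: divide by -6. So div: x + 8 = -34/3 or 10.
Step 5. [x + 8 = -34/3 or 10] peel the +8: subtract 8 from each side ⇒ sub: x = -58/3 or 2.

Answer: x ∈ {-58/3, 2}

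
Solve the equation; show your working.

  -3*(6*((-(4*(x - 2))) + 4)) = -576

Step 1. [-3*(6*((-(4*(x - 2))) + 4)) = -576] -3 out front; divide by -3, so div: 6*((-(4*(x - 2))) + 4) = 192.
Step 2. [6*((-(4*(x - 2))) + 4) = 192] 6 out front; divide by 6. So div: (-(4*(x - 2))) + 4 = 32.
Step 3. [(-(4*(x - 2))) + 4 = 32] the outer +4 inverts by subtracting 4 ⇒ sub: -(4*(x - 2)) = 28.
Step 4. [-(4*(x - 2)) = 28] flip signs both sides, so neg: 4*(x - 2) = -28.
Step 5. [4*(x - 2) = -28] LHS = 4·(…); ÷4 both sides. So div: x - 2 = -7.
Step 6. [x - 2 = -7] -2 is outermost — add 2 both sides. So sub: x = -5.

Answer: x ∈ {-5}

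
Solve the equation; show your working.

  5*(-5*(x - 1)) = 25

Step 1. [5*(-5*(x - 1)) = 25] divide by the outer 5. So div: -5*(x - 1) = 5.
Step 2. [-5*(x - 1) = 5] leading coefficient -5: divide by -5 ⇒ div: x - 1 = -1.
Step 3. [x - 1 = -1] the outer -1 inverts by adding 1, so sub: x = 0.

Answer: x ∈ {0}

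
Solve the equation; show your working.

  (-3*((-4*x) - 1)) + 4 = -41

Step 1. [(-3*((-4*x) - 1)) + 4 = -41] +4 is outermost — subtract 4 both sides, so sub: -3*((-4*x) - 1) = -45.
Step 2. [-3*((-4*x) - 1) = -45] LHS = -3·(…); ÷-3 both sides ⇒ div: (-4*x) - 1 = 15.
Step 3. [(-4*x) - 1 = 15] add 1: x sits inside (… - 1). So sub: -4*x = 16.
Step 4. [-4*x = 16] leading coefficient -4: divide by -4 ⇒ div: x = -4.

Answer: x ∈ {-4}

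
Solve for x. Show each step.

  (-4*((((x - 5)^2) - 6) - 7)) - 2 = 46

Step 1. [(-4*((((x - 5)^2) - 6) - 7)) - 2 = 46] peel the -2: add 2 from each side. So sub: -4*((((x - 5)^2) - 6) - 7) = 48.
Step 2. [-4*((((x - 5)^2) - 6) - 7) = 48] LHS = -4·(…); ÷-4 both sides, so div: (((x - 5)^2) - 6) - 7 = -12.
Step 3. [(((x - 5)^2) - 6) - 7 = -12] -7 is outermost — add 7 both sides ⇒ sub: ((x - 5)^2) - 6 = -5.
Step 4. [((x - 5)^2) - 6 = -5] 6 comes off first (add 6). So sub: (x - 5)^2 = 1.
Step 5. [(x - 5)^2 = 1] LHS squared, RHS 1 ≥ 0: apply √ (±). So sqrt: x - 5 = 1 or -1.
Step 6. [x - 5 = 1 or -1] the outer -5 inverts by adding 5. So sub: x = 6 or 4.

Answer: x ∈ {4, 6}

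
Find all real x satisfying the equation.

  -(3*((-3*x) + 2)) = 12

Step 1. [-(3*((-3*x) + 2)) = 12] flip signs both sides, so neg: 3*((-3*x) + 2) = -12.
Step 2. [3*((-3*x) + 2) = -12] LHS = 3·(…); ÷3 both sides ⇒ div: (-3*x) + 2 = -4.
Step 3. [(-3*x) + 2 = -4] peel the +2: subtract 2 from each side. So sub: -3*x = -6.
Step 4. [-3*x = -6] -3·(inner) — divide through by -3. So div: x = 2.

Answer: x ∈ {2}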